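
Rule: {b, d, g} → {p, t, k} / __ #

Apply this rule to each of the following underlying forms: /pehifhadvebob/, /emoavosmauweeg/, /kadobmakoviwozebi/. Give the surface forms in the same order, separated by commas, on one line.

pehifhadvebop, emoavosmauweek, kadobmakoviwozebi

/pehifhadvebob/: /b/ is a voiced stop in word-final position, so it devoices to [p]. → [pehifhadvebop].
/emoavosmauweeg/: /g/ is a voiced stop in word-final position, so it devoices to [k]. → [emoavosmauweek].
/kadobmakoviwozebi/: the rule's environment is not met; surfaces unchanged as [kadobmakoviwozebi].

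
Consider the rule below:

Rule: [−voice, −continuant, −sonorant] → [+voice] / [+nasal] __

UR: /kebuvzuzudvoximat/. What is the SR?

kebuvzuzudvoximat

No segment of /kebuvzuzudvoximat/ meets the structural description of the rule, so the form surfaces unchanged.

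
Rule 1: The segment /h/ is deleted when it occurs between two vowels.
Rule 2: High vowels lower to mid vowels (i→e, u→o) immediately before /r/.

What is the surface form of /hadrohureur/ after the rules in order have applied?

hadrooreor

Rule 1 (intervocalic h-deletion): /h/ occurs between vowels /o/ and /u/, so it deletes. /hadrohureur/ → hadroureur.
Rule 2 (pre-rhotic lowering): /u/ is a high vowel immediately before /r/, so it lowers to [o]. /u/ is a high vowel immediately before /r/, so it lowers to [o]. /hadroureur/ → hadrooreor.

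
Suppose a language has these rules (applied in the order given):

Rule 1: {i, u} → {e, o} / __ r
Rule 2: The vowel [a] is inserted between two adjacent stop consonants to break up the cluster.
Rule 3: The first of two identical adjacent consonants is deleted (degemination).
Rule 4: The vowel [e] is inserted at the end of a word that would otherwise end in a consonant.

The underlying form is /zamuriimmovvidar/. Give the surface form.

Rule 1 (pre-rhotic lowering): /u/ is a high vowel immediately before /r/, so it lowers to [o]. /zamuriimmovvidar/ → zamoriimmovvidar.
Rule 2 (stop-cluster a-epenthesis): no segment meets the environment; /zamoriimmovvidar/ is unchanged.
Rule 3 (degemination): /mm/ is a geminate; the first /m/ deletes. /vv/ is a geminate; the first /v/ deletes. /zamoriimmovvidar/ → zamoriimovidar.
Rule 4 (final e-epenthesis): the form ends in the consonant /r/, so [e] is inserted word-finally. /zamoriimovidar/ → zamoriimovidare.

zamoriimovidare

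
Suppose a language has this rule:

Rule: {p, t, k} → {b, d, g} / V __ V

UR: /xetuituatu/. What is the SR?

/t/ is a voiceless stop between vowels /e/ and /u/, so it voices to [d].
/t/ is a voiceless stop between vowels /i/ and /u/, so it voices to [d].
/t/ is a voiceless stop between vowels /a/ and /u/, so it voices to [d].
Surface form: [xeduiduadu].

xeduiduadu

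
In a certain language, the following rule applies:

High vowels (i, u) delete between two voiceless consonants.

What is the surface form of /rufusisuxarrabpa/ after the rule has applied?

rufssxarrabpa

/u/ is a high vowel flanked by voiceless consonants /f/ and /s/, so it deletes.
/i/ is a high vowel flanked by voiceless consonants /s/ and /s/, so it deletes.
/u/ is a high vowel flanked by voiceless consonants /s/ and /x/, so it deletes.
The other instance of /u/ does not occur in the required environment and remains unchanged.
Surface form: [rufssxarrabpa].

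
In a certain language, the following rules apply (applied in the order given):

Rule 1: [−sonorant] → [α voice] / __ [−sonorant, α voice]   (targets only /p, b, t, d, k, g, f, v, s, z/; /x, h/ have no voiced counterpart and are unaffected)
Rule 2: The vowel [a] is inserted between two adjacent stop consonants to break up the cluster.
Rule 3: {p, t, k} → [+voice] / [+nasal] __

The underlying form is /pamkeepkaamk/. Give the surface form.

pamgeepakaamg

Rule 1 (regressive voicing assimilation): no segment meets the environment; /pamkeepkaamk/ is unchanged.
Rule 2 (stop-cluster a-epenthesis): /p/ and /k/ form a stop–stop cluster, so [a] is inserted between them. /pamkeepkaamk/ → pamkeepakaamk.
Rule 3 (post-nasal voicing): /k/ is a voiceless stop immediately after the nasal /m/, so it voices to [g]. /k/ is a voiceless stop immediately after the nasal /m/, so it voices to [g]. /pamkeepakaamk/ → pamgeepakaamg.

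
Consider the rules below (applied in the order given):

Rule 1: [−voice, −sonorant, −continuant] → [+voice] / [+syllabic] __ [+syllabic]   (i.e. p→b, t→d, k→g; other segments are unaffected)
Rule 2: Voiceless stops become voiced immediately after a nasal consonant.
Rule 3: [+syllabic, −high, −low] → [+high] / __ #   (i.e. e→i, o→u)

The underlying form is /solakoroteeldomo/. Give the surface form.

Rule 1 (intervocalic voicing): /k/ is a voiceless stop between vowels /a/ and /o/, so it voices to [g]. /t/ is a voiceless stop between vowels /o/ and /e/, so it voices to [d]. /solakoroteeldomo/ → solagorodeeldomo.
Rule 2 (post-nasal voicing): no segment meets the environment; /solagorodeeldomo/ is unchanged.
Rule 3 (final vowel raising): /o/ is a mid vowel in word-final position, so it raises to [u]. /solagorodeeldomo/ → solagorodeeldomu.

solagorodeeldomu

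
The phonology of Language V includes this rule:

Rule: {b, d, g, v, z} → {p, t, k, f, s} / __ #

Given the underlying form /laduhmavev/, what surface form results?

/v/ is a voiced obstruent in word-final position, so it devoices to [f].
The other instances of /d/, /v/ do not occur in the required environment and remain unchanged.
Surface form: [laduhmavef].

laduhmavef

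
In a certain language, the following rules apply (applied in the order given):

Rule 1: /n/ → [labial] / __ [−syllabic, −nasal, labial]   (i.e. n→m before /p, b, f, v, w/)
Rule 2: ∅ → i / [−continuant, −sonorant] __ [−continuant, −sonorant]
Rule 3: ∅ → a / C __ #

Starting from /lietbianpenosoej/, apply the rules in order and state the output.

Rule 1 (nasal place assimilation): /n/ precedes the labial consonant /p/, so it assimilates in place to [m]. /lietbianpenosoej/ → lietbiampenosoej.
Rule 2 (stop-cluster i-epenthesis): /t/ and /b/ form a stop–stop cluster, so [i] is inserted between them. /lietbiampenosoej/ → lietibiampenosoej.
Rule 3 (final a-epenthesis): the form ends in the consonant /j/, so [a] is inserted word-finally. /lietibiampenosoej/ → lietibiampenosoeja.

lietibiampenosoeja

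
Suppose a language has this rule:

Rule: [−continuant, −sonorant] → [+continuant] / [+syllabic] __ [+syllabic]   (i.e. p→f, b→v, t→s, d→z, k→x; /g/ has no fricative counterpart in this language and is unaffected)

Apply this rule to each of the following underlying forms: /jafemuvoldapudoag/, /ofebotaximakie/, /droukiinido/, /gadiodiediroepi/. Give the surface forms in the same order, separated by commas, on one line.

/jafemuvoldapudoag/: /p/ is a stop between vowels /a/ and /u/, so it spirantizes to the fricative [f]. /d/ is a stop between vowels /u/ and /o/, so it spirantizes to the fricative [z]. → [jafemuvoldafuzoag].
/ofebotaximakie/: /b/ is a stop between vowels /e/ and /o/, so it spirantizes to the fricative [v]. /t/ is a stop between vowels /o/ and /a/, so it spirantizes to the fricative [s]. /k/ is a stop between vowels /a/ and /i/, so it spirantizes to the fricative [x]. → [ofevosaximaxie].
/droukiinido/: /k/ is a stop between vowels /u/ and /i/, so it spirantizes to the fricative [x]. /d/ is a stop between vowels /i/ and /o/, so it spirantizes to the fricative [z]. → [drouxiinizo].
/gadiodiediroepi/: /d/ is a stop between vowels /a/ and /i/, so it spirantizes to the fricative [z]. /d/ is a stop between vowels /o/ and /i/, so it spirantizes to the fricative [z]. /d/ is a stop between vowels /e/ and /i/, so it spirantizes to the fricative [z]. /p/ is a stop between vowels /e/ and /i/, so it spirantizes to the fricative [f]. → [gaziozieziroefi].

jafemuvoldafuzoag, ofevosaximaxie, drouxiinizo, gaziozieziroefi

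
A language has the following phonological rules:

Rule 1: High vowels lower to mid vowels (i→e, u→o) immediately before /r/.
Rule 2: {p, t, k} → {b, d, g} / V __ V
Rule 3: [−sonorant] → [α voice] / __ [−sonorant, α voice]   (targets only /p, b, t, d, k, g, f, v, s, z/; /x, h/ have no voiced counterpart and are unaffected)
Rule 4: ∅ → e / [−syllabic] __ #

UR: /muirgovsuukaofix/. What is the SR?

muergofsuugaofixe

Rule 1 (pre-rhotic lowering): /i/ is a high vowel immediately before /r/, so it lowers to [e]. /muirgovsuukaofix/ → muergovsuukaofix.
Rule 2 (intervocalic voicing): /k/ is a voiceless stop between vowels /u/ and /a/, so it voices to [g]. /muergovsuukaofix/ → muergovsuugaofix.
Rule 3 (regressive voicing assimilation): /v/ precedes the voiceless obstruent /s/, so it devoices to [f] by assimilation. /muergovsuugaofix/ → muergofsuugaofix.
Rule 4 (final e-epenthesis): the form ends in the consonant /x/, so [e] is inserted word-finally. /muergofsuugaofix/ → muergofsuugaofixe.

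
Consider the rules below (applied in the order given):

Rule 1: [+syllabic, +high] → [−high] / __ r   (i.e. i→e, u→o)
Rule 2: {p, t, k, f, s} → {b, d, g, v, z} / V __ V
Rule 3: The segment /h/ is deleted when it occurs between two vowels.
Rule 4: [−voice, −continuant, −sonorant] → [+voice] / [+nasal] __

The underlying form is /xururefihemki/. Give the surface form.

xororeviemgi

Rule 1 (pre-rhotic lowering): /u/ is a high vowel immediately before /r/, so it lowers to [o]. /u/ is a high vowel immediately before /r/, so it lowers to [o]. /xururefihemki/ → xororefihemki.
Rule 2 (intervocalic voicing): /f/ is a voiceless obstruent between vowels /e/ and /i/, so it voices to [v]. /xororefihemki/ → xororevihemki.
Rule 3 (intervocalic h-deletion): /h/ occurs between vowels /i/ and /e/, so it deletes. /xororevihemki/ → xororeviemki.
Rule 4 (post-nasal voicing): /k/ is a voiceless stop immediately after the nasal /m/, so it voices to [g]. /xororeviemki/ → xororeviemgi.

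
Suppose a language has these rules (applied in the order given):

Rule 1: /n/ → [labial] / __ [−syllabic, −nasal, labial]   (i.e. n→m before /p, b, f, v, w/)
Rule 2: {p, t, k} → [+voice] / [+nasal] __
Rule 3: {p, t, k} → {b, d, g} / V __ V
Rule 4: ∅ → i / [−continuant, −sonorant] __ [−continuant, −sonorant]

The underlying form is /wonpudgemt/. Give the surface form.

wombudigemd

Rule 1 (nasal place assimilation): /n/ precedes the labial consonant /p/, so it assimilates in place to [m]. /wonpudgemt/ → wompudgemt.
Rule 2 (post-nasal voicing): /p/ is a voiceless stop immediately after the nasal /m/, so it voices to [b]. /t/ is a voiceless stop immediately after the nasal /m/, so it voices to [d]. /wompudgemt/ → wombudgemd.
Rule 3 (intervocalic voicing): no segment meets the environment; /wombudgemd/ is unchanged.
Rule 4 (stop-cluster i-epenthesis): /d/ and /g/ form a stop–stop cluster, so [i] is inserted between them. /wombudgemd/ → wombudigemd.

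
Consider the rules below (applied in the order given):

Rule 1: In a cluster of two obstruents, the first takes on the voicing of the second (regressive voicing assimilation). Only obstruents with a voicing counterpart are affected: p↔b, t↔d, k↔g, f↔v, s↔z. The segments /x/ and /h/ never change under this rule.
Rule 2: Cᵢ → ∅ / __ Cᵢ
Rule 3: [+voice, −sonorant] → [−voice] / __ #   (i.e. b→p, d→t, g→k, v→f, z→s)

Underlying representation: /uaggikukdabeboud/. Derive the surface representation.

uagikugdabebout

Rule 1 (regressive voicing assimilation): /k/ precedes the voiced obstruent /d/, so it voices to [g] by assimilation. /uaggikukdabeboud/ → uaggikugdabeboud.
Rule 2 (degemination): /gg/ is a geminate; the first /g/ deletes. /uaggikugdabeboud/ → uagikugdabeboud.
Rule 3 (final devoicing): /d/ is a voiced obstruent in word-final position, so it devoices to [t]. /uagikugdabeboud/ → uagikugdabebout.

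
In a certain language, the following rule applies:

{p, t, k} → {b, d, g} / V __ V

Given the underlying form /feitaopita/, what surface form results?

feidaobida

/t/ is a voiceless stop between vowels /i/ and /a/, so it voices to [d].
/p/ is a voiceless stop between vowels /o/ and /i/, so it voices to [b].
/t/ is a voiceless stop between vowels /i/ and /a/, so it voices to [d].
Surface form: [feidaobida].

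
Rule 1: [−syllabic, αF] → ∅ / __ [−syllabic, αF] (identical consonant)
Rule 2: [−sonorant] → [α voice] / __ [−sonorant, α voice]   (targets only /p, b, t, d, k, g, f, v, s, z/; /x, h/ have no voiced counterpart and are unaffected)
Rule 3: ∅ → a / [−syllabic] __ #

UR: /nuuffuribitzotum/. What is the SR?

nuufuribidzotuma

Rule 1 (degemination): /ff/ is a geminate; the first /f/ deletes. /nuuffuribitzotum/ → nuufuribitzotum.
Rule 2 (regressive voicing assimilation): /t/ precedes the voiced obstruent /z/, so it voices to [d] by assimilation. /nuufuribitzotum/ → nuufuribidzotum.
Rule 3 (final a-epenthesis): the form ends in the consonant /m/, so [a] is inserted word-finally. /nuufuribidzotum/ → nuufuribidzotuma.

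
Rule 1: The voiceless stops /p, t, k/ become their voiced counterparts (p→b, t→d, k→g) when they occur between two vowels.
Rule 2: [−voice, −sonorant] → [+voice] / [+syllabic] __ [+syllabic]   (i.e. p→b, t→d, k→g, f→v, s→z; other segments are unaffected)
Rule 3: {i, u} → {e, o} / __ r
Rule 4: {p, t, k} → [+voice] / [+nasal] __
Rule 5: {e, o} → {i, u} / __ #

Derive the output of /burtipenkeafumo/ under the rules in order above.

Rule 1 (intervocalic voicing): /p/ is a voiceless stop between vowels /i/ and /e/, so it voices to [b]. /burtipenkeafumo/ → burtibenkeafumo.
Rule 2 (intervocalic voicing): /f/ is a voiceless obstruent between vowels /a/ and /u/, so it voices to [v]. /burtibenkeafumo/ → burtibenkeavumo.
Rule 3 (pre-rhotic lowering): /u/ is a high vowel immediately before /r/, so it lowers to [o]. /burtibenkeavumo/ → bortibenkeavumo.
Rule 4 (post-nasal voicing): /k/ is a voiceless stop immediately after the nasal /n/, so it voices to [g]. /bortibenkeavumo/ → bortibengeavumo.
Rule 5 (final vowel raising): /o/ is a mid vowel in word-final position, so it raises to [u]. /bortibengeavumo/ → bortibengeavumu.

bortibengeavumu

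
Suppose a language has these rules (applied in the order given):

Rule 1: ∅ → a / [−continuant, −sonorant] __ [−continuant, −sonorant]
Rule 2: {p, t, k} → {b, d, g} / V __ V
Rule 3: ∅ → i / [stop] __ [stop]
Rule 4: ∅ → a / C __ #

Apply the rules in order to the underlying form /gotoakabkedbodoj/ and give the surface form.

Rule 1 (stop-cluster a-epenthesis): /b/ and /k/ form a stop–stop cluster, so [a] is inserted between them. /d/ and /b/ form a stop–stop cluster, so [a] is inserted between them. /gotoakabkedbodoj/ → gotoakabakedabodoj.
Rule 2 (intervocalic voicing): /t/ is a voiceless stop between vowels /o/ and /o/, so it voices to [d]. /k/ is a voiceless stop between vowels /a/ and /a/, so it voices to [g]. /k/ is a voiceless stop between vowels /a/ and /e/, so it voices to [g]. /gotoakabakedabodoj/ → godoagabagedabodoj.
Rule 3 (stop-cluster i-epenthesis): no segment meets the environment; /godoagabagedabodoj/ is unchanged.
Rule 4 (final a-epenthesis): the form ends in the consonant /j/, so [a] is inserted word-finally. /godoagabagedabodoj/ → godoagabagedabodoja.

godoagabagedabodoja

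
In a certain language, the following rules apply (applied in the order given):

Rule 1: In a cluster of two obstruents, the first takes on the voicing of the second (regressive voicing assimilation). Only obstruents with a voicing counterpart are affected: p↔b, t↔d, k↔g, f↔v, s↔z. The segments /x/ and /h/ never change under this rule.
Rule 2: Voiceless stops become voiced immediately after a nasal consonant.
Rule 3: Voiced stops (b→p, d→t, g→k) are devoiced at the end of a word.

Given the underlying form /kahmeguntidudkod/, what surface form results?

kahmegundidutkot

Rule 1 (regressive voicing assimilation): /d/ precedes the voiceless obstruent /k/, so it devoices to [t] by assimilation. /kahmeguntidudkod/ → kahmeguntidutkod.
Rule 2 (post-nasal voicing): /t/ is a voiceless stop immediately after the nasal /n/, so it voices to [d]. /kahmeguntidutkod/ → kahmegundidutkod.
Rule 3 (final devoicing): /d/ is a voiced stop in word-final position, so it devoices to [t]. /kahmegundidutkod/ → kahmegundidutkot.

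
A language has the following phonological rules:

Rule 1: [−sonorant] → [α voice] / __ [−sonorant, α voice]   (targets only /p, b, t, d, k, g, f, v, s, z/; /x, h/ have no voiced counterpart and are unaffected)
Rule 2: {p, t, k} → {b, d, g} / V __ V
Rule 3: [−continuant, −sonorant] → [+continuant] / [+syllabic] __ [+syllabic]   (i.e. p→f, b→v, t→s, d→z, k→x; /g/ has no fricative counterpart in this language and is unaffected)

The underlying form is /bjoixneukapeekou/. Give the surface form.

Rule 1 (regressive voicing assimilation): no segment meets the environment; /bjoixneukapeekou/ is unchanged.
Rule 2 (intervocalic voicing): /k/ is a voiceless stop between vowels /u/ and /a/, so it voices to [g]. /p/ is a voiceless stop between vowels /a/ and /e/, so it voices to [b]. /k/ is a voiceless stop between vowels /e/ and /o/, so it voices to [g]. /bjoixneukapeekou/ → bjoixneugabeegou.
Rule 3 (intervocalic spirantization): /b/ is a stop between vowels /a/ and /e/, so it spirantizes to the fricative [v]. /bjoixneugabeegou/ → bjoixneugaveegou.

bjoixneugaveegou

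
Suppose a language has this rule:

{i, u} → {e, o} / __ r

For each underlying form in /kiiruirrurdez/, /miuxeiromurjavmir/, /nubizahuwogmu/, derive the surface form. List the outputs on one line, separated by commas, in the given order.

/kiiruirrurdez/: /i/ is a high vowel immediately before /r/, so it lowers to [e]. /i/ is a high vowel immediately before /r/, so it lowers to [e]. /u/ is a high vowel immediately before /r/, so it lowers to [o]. → [kieruerrordez].
/miuxeiromurjavmir/: /i/ is a high vowel immediately before /r/, so it lowers to [e]. /u/ is a high vowel immediately before /r/, so it lowers to [o]. /i/ is a high vowel immediately before /r/, so it lowers to [e]. → [miuxeeromorjavmer].
/nubizahuwogmu/: the rule's environment is not met; surfaces unchanged as [nubizahuwogmu].

kieruerrordez, miuxeeromorjavmer, nubizahuwogmu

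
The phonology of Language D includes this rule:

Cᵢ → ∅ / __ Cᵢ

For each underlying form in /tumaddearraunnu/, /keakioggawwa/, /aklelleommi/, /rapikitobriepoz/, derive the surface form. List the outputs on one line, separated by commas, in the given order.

/tumaddearraunnu/: /dd/ is a geminate; the first /d/ deletes. /rr/ is a geminate; the first /r/ deletes. /nn/ is a geminate; the first /n/ deletes. → [tumadearaunu].
/keakioggawwa/: /gg/ is a geminate; the first /g/ deletes. /ww/ is a geminate; the first /w/ deletes. → [keakiogawa].
/aklelleommi/: /ll/ is a geminate; the first /l/ deletes. /mm/ is a geminate; the first /m/ deletes. → [akleleomi].
/rapikitobriepoz/: the rule's environment is not met; surfaces unchanged as [rapikitobriepoz].

tumadearaunu, keakiogawa, akleleomi, rapikitobriepoz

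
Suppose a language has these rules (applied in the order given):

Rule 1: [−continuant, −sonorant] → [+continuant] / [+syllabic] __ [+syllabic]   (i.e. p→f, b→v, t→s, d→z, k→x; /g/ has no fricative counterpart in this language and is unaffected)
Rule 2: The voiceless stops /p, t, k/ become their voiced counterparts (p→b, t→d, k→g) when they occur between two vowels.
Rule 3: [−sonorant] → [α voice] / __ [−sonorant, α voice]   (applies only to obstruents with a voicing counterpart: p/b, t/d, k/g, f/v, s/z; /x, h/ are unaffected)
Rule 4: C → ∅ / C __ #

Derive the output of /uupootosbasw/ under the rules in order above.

uufoosozbas

Rule 1 (intervocalic spirantization): /p/ is a stop between vowels /u/ and /o/, so it spirantizes to the fricative [f]. /t/ is a stop between vowels /o/ and /o/, so it spirantizes to the fricative [s]. /uupootosbasw/ → uufoososbasw.
Rule 2 (intervocalic voicing): no segment meets the environment; /uufoososbasw/ is unchanged.
Rule 3 (regressive voicing assimilation): /s/ precedes the voiced obstruent /b/, so it voices to [z] by assimilation. /uufoososbasw/ → uufoosozbasw.
Rule 4 (final cluster simplification): /w/ is the second consonant of a word-final cluster /sw/, so it deletes. /uufoosozbasw/ → uufoosozbas.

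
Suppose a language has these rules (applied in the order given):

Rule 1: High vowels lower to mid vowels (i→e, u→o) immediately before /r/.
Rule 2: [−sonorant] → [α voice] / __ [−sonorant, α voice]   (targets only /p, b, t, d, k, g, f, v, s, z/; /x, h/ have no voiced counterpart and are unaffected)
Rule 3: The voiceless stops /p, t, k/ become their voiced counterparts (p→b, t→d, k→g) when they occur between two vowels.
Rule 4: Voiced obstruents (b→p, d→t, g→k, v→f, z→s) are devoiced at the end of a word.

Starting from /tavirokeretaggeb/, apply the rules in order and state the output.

Rule 1 (pre-rhotic lowering): /i/ is a high vowel immediately before /r/, so it lowers to [e]. /tavirokeretaggeb/ → taverokeretaggeb.
Rule 2 (regressive voicing assimilation): no segment meets the environment; /taverokeretaggeb/ is unchanged.
Rule 3 (intervocalic voicing): /k/ is a voiceless stop between vowels /o/ and /e/, so it voices to [g]. /t/ is a voiceless stop between vowels /e/ and /a/, so it voices to [d]. /taverokeretaggeb/ → taverogeredaggeb.
Rule 4 (final devoicing): /b/ is a voiced obstruent in word-final position, so it devoices to [p]. /taverogeredaggeb/ → taverogeredaggep.

taverogeredaggep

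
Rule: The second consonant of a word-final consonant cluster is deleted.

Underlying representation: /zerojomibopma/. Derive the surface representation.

No segment of /zerojomibopma/ meets the structural description of the rule, so the form surfaces unchanged.

zerojomibopma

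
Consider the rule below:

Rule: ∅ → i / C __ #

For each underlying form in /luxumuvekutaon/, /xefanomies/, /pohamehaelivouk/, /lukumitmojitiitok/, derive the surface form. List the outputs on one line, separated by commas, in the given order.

/luxumuvekutaon/: the form ends in the consonant /n/, so [i] is inserted word-finally. → [luxumuvekutaoni].
/xefanomies/: the form ends in the consonant /s/, so [i] is inserted word-finally. → [xefanomiesi].
/pohamehaelivouk/: the form ends in the consonant /k/, so [i] is inserted word-finally. → [pohamehaelivouki].
/lukumitmojitiitok/: the form ends in the consonant /k/, so [i] is inserted word-finally. → [lukumitmojitiitoki].

luxumuvekutaoni, xefanomiesi, pohamehaelivouki, lukumitmojitiitoki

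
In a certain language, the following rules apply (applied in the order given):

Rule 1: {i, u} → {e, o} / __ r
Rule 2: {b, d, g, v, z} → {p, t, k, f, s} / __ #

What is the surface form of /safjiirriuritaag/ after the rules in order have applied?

safjierrioritaak

Rule 1 (pre-rhotic lowering): /i/ is a high vowel immediately before /r/, so it lowers to [e]. /u/ is a high vowel immediately before /r/, so it lowers to [o]. /safjiirriuritaag/ → safjierrioritaag.
Rule 2 (final devoicing): /g/ is a voiced obstruent in word-final position, so it devoices to [k]. /safjierrioritaag/ → safjierrioritaak.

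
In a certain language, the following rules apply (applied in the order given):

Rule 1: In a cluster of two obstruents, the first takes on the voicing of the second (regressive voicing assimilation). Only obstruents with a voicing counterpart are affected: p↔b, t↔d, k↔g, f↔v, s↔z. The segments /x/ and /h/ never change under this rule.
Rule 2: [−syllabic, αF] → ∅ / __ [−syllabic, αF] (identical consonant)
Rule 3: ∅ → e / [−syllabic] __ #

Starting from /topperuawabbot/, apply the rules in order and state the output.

Rule 1 (regressive voicing assimilation): no segment meets the environment; /topperuawabbot/ is unchanged.
Rule 2 (degemination): /pp/ is a geminate; the first /p/ deletes. /bb/ is a geminate; the first /b/ deletes. /topperuawabbot/ → toperuawabot.
Rule 3 (final e-epenthesis): the form ends in the consonant /t/, so [e] is inserted word-finally. /toperuawabot/ → toperuawabote.

toperuawabote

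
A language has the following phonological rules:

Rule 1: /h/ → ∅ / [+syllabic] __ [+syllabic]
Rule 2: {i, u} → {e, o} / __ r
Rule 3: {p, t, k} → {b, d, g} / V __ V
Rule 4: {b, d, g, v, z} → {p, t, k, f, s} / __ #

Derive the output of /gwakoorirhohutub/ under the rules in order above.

gwagoorerhoudup

Rule 1 (intervocalic h-deletion): /h/ occurs between vowels /o/ and /u/, so it deletes. /gwakoorirhohutub/ → gwakoorirhoutub.
Rule 2 (pre-rhotic lowering): /i/ is a high vowel immediately before /r/, so it lowers to [e]. /gwakoorirhoutub/ → gwakoorerhoutub.
Rule 3 (intervocalic voicing): /k/ is a voiceless stop between vowels /a/ and /o/, so it voices to [g]. /t/ is a voiceless stop between vowels /u/ and /u/, so it voices to [d]. /gwakoorerhoutub/ → gwagoorerhoudub.
Rule 4 (final devoicing): /b/ is a voiced obstruent in word-final position, so it devoices to [p]. /gwagoorerhoudub/ → gwagoorerhoudup.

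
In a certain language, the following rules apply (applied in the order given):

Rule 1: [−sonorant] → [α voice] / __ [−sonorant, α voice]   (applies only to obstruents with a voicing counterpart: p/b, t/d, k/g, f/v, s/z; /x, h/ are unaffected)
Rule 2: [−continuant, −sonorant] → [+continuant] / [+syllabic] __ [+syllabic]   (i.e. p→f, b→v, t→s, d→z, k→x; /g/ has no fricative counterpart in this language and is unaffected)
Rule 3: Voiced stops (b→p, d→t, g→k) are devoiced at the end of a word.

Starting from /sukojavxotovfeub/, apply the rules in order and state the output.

Rule 1 (regressive voicing assimilation): /v/ precedes the voiceless obstruent /x/, so it devoices to [f] by assimilation. /v/ precedes the voiceless obstruent /f/, so it devoices to [f] by assimilation. /sukojavxotovfeub/ → sukojafxotoffeub.
Rule 2 (intervocalic spirantization): /k/ is a stop between vowels /u/ and /o/, so it spirantizes to the fricative [x]. /t/ is a stop between vowels /o/ and /o/, so it spirantizes to the fricative [s]. /sukojafxotoffeub/ → suxojafxosoffeub.
Rule 3 (final devoicing): /b/ is a voiced stop in word-final position, so it devoices to [p]. /suxojafxosoffeub/ → suxojafxosoffeup.

suxojafxosoffeup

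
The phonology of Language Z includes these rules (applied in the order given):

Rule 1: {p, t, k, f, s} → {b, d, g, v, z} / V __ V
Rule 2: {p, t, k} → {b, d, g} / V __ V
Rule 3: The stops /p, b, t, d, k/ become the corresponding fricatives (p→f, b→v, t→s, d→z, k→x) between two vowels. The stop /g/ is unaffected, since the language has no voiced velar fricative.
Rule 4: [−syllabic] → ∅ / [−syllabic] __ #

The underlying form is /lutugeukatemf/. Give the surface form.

Rule 1 (intervocalic voicing): /t/ is a voiceless obstruent between vowels /u/ and /u/, so it voices to [d]. /k/ is a voiceless obstruent between vowels /u/ and /a/, so it voices to [g]. /t/ is a voiceless obstruent between vowels /a/ and /e/, so it voices to [d]. /lutugeukatemf/ → ludugeugademf.
Rule 2 (intervocalic voicing): no segment meets the environment; /ludugeugademf/ is unchanged.
Rule 3 (intervocalic spirantization): /d/ is a stop between vowels /u/ and /u/, so it spirantizes to the fricative [z]. /d/ is a stop between vowels /a/ and /e/, so it spirantizes to the fricative [z]. /ludugeugademf/ → luzugeugazemf.
Rule 4 (final cluster simplification): /f/ is the second consonant of a word-final cluster /mf/, so it deletes. /luzugeugazemf/ → luzugeugazem.

luzugeugazem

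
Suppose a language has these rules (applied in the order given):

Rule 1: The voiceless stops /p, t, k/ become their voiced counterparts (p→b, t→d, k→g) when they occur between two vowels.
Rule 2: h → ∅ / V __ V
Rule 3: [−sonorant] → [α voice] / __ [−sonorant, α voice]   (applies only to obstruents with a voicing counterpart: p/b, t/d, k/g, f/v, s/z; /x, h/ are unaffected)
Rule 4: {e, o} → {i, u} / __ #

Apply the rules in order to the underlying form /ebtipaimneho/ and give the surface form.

eptibaimneu

Rule 1 (intervocalic voicing): /p/ is a voiceless stop between vowels /i/ and /a/, so it voices to [b]. /ebtipaimneho/ → ebtibaimneho.
Rule 2 (intervocalic h-deletion): /h/ occurs between vowels /e/ and /o/, so it deletes. /ebtibaimneho/ → ebtibaimneo.
Rule 3 (regressive voicing assimilation): /b/ precedes the voiceless obstruent /t/, so it devoices to [p] by assimilation. /ebtibaimneo/ → eptibaimneo.
Rule 4 (final vowel raising): /o/ is a mid vowel in word-final position, so it raises to [u]. /eptibaimneo/ → eptibaimneu.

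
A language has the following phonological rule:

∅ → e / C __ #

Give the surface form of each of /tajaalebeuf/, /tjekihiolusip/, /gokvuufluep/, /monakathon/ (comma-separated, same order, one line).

tajaalebeufe, tjekihiolusipe, gokvuufluepe, monakathone

/tajaalebeuf/: the form ends in the consonant /f/, so [e] is inserted word-finally. → [tajaalebeufe].
/tjekihiolusip/: the form ends in the consonant /p/, so [e] is inserted word-finally. → [tjekihiolusipe].
/gokvuufluep/: the form ends in the consonant /p/, so [e] is inserted word-finally. → [gokvuufluepe].
/monakathon/: the form ends in the consonant /n/, so [e] is inserted word-finally. → [monakathone].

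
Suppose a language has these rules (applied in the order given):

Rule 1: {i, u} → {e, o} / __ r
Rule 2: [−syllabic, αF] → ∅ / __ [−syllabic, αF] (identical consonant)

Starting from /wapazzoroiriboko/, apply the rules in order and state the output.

wapazoroeriboko

Rule 1 (pre-rhotic lowering): /i/ is a high vowel immediately before /r/, so it lowers to [e]. /wapazzoroiriboko/ → wapazzoroeriboko.
Rule 2 (degemination): /zz/ is a geminate; the first /z/ deletes. /wapazzoroeriboko/ → wapazoroeriboko.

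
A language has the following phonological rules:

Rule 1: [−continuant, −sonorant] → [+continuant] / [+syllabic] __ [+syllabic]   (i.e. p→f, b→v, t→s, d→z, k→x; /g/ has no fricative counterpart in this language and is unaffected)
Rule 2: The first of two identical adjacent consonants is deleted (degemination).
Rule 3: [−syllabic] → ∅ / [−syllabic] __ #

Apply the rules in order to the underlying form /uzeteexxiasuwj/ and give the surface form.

Rule 1 (intervocalic spirantization): /t/ is a stop between vowels /e/ and /e/, so it spirantizes to the fricative [s]. /uzeteexxiasuwj/ → uzeseexxiasuwj.
Rule 2 (degemination): /xx/ is a geminate; the first /x/ deletes. /uzeseexxiasuwj/ → uzeseexiasuwj.
Rule 3 (final cluster simplification): /j/ is the second consonant of a word-final cluster /wj/, so it deletes. /uzeseexiasuwj/ → uzeseexiasuw.

uzeseexiasuw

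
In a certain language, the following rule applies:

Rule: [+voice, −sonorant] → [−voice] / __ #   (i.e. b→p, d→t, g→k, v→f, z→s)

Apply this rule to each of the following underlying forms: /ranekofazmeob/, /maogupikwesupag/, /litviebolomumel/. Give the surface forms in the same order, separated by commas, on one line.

ranekofazmeop, maogupikwesupak, litviebolomumel

/ranekofazmeob/: /b/ is a voiced obstruent in word-final position, so it devoices to [p]. → [ranekofazmeop].
/maogupikwesupag/: /g/ is a voiced obstruent in word-final position, so it devoices to [k]. → [maogupikwesupak].
/litviebolomumel/: the rule's environment is not met; surfaces unchanged as [litviebolomumel].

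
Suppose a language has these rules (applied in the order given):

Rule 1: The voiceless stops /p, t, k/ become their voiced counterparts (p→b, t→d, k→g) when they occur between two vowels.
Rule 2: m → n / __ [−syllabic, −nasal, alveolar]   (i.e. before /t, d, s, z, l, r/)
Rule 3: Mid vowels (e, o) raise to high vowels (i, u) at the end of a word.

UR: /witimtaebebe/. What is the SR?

Rule 1 (intervocalic voicing): /t/ is a voiceless stop between vowels /i/ and /i/, so it voices to [d]. /witimtaebebe/ → widimtaebebe.
Rule 2 (nasal place assimilation): /m/ precedes the alveolar consonant /t/, so it assimilates in place to [n]. /widimtaebebe/ → widintaebebe.
Rule 3 (final vowel raising): /e/ is a mid vowel in word-final position, so it raises to [i]. /widintaebebe/ → widintaebebi.

widintaebebi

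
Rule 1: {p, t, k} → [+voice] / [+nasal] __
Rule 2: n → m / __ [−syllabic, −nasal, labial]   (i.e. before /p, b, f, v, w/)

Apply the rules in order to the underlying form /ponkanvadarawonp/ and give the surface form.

pongamvadarawomb

Rule 1 (post-nasal voicing): /k/ is a voiceless stop immediately after the nasal /n/, so it voices to [g]. /p/ is a voiceless stop immediately after the nasal /n/, so it voices to [b]. /ponkanvadarawonp/ → ponganvadarawonb.
Rule 2 (nasal place assimilation): /n/ precedes the labial consonant /v/, so it assimilates in place to [m]. /n/ precedes the labial consonant /b/, so it assimilates in place to [m]. /ponganvadarawonb/ → pongamvadarawomb.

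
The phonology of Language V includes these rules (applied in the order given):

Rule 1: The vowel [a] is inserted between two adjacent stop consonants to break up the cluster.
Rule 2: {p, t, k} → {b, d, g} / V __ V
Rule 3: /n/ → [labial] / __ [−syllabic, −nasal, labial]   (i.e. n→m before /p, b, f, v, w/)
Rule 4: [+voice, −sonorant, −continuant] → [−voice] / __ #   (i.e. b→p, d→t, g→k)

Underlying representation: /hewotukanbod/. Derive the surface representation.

Rule 1 (stop-cluster a-epenthesis): no segment meets the environment; /hewotukanbod/ is unchanged.
Rule 2 (intervocalic voicing): /t/ is a voiceless stop between vowels /o/ and /u/, so it voices to [d]. /k/ is a voiceless stop between vowels /u/ and /a/, so it voices to [g]. /hewotukanbod/ → hewoduganbod.
Rule 3 (nasal place assimilation): /n/ precedes the labial consonant /b/, so it assimilates in place to [m]. /hewoduganbod/ → hewodugambod.
Rule 4 (final devoicing): /d/ is a voiced stop in word-final position, so it devoices to [t]. /hewodugambod/ → hewodugambot.

hewodugambot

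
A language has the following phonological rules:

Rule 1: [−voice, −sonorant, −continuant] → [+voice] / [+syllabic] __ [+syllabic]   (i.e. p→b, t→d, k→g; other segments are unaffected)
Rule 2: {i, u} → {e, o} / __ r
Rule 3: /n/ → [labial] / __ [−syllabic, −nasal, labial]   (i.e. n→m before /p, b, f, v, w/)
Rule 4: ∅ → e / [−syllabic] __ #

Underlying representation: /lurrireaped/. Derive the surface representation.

Rule 1 (intervocalic voicing): /p/ is a voiceless stop between vowels /a/ and /e/, so it voices to [b]. /lurrireaped/ → lurrireabed.
Rule 2 (pre-rhotic lowering): /u/ is a high vowel immediately before /r/, so it lowers to [o]. /i/ is a high vowel immediately before /r/, so it lowers to [e]. /lurrireabed/ → lorrereabed.
Rule 3 (nasal place assimilation): no segment meets the environment; /lorrereabed/ is unchanged.
Rule 4 (final e-epenthesis): the form ends in the consonant /d/, so [e] is inserted word-finally. /lorrereabed/ → lorrereabede.

lorrereabede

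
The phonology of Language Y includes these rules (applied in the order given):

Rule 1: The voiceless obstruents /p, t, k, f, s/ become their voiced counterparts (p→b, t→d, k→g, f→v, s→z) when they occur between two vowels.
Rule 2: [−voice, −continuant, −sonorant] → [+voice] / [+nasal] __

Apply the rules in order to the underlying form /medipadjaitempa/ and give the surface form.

medibadjaidemba

Rule 1 (intervocalic voicing): /p/ is a voiceless obstruent between vowels /i/ and /a/, so it voices to [b]. /t/ is a voiceless obstruent between vowels /i/ and /e/, so it voices to [d]. /medipadjaitempa/ → medibadjaidempa.
Rule 2 (post-nasal voicing): /p/ is a voiceless stop immediately after the nasal /m/, so it voices to [b]. /medibadjaidempa/ → medibadjaidemba.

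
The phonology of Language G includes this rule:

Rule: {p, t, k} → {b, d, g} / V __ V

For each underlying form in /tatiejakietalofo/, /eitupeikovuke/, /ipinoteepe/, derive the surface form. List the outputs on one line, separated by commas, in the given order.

tadiejagiedalofo, eidubeigovuge, ibinodeebe

/tatiejakietalofo/: /t/ is a voiceless stop between vowels /a/ and /i/, so it voices to [d]. /k/ is a voiceless stop between vowels /a/ and /i/, so it voices to [g]. /t/ is a voiceless stop between vowels /e/ and /a/, so it voices to [d]. → [tadiejagiedalofo].
/eitupeikovuke/: /t/ is a voiceless stop between vowels /i/ and /u/, so it voices to [d]. /p/ is a voiceless stop between vowels /u/ and /e/, so it voices to [b]. /k/ is a voiceless stop between vowels /i/ and /o/, so it voices to [g]. /k/ is a voiceless stop between vowels /u/ and /e/, so it voices to [g]. → [eidubeigovuge].
/ipinoteepe/: /p/ is a voiceless stop between vowels /i/ and /i/, so it voices to [b]. /t/ is a voiceless stop between vowels /o/ and /e/, so it voices to [d]. /p/ is a voiceless stop between vowels /e/ and /e/, so it voices to [b]. → [ibinodeebe].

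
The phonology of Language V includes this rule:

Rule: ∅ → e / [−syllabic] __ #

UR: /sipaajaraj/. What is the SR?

the form ends in the consonant /j/, so [e] is inserted word-finally.
Surface form: [sipaajaraje].

sipaajaraje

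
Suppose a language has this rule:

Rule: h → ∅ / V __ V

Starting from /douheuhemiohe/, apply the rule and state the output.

doueuemioe

/h/ occurs between vowels /u/ and /e/, so it deletes.
/h/ occurs between vowels /u/ and /e/, so it deletes.
/h/ occurs between vowels /o/ and /e/, so it deletes.
Surface form: [doueuemioe].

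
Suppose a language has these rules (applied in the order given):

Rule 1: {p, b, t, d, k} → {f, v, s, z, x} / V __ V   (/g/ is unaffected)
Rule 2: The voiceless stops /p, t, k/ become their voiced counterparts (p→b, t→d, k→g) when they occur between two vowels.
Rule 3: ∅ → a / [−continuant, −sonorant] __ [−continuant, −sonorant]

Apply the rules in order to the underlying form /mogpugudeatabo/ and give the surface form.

Rule 1 (intervocalic spirantization): /d/ is a stop between vowels /u/ and /e/, so it spirantizes to the fricative [z]. /t/ is a stop between vowels /a/ and /a/, so it spirantizes to the fricative [s]. /b/ is a stop between vowels /a/ and /o/, so it spirantizes to the fricative [v]. /mogpugudeatabo/ → mogpuguzeasavo.
Rule 2 (intervocalic voicing): no segment meets the environment; /mogpuguzeasavo/ is unchanged.
Rule 3 (stop-cluster a-epenthesis): /g/ and /p/ form a stop–stop cluster, so [a] is inserted between them. /mogpuguzeasavo/ → mogapuguzeasavo.

mogapuguzeasavo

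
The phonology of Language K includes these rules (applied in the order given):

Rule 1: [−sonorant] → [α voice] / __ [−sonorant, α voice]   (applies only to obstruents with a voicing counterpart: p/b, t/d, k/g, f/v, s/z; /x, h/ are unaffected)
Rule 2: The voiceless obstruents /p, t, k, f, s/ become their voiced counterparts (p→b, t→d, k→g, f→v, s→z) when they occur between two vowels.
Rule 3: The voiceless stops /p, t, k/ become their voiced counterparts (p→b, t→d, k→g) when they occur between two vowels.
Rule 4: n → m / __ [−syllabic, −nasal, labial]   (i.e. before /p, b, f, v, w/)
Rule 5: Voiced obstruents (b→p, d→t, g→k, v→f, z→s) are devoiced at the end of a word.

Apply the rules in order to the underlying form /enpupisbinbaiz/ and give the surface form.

empubizbimbais

Rule 1 (regressive voicing assimilation): /s/ precedes the voiced obstruent /b/, so it voices to [z] by assimilation. /enpupisbinbaiz/ → enpupizbinbaiz.
Rule 2 (intervocalic voicing): /p/ is a voiceless obstruent between vowels /u/ and /i/, so it voices to [b]. /enpupizbinbaiz/ → enpubizbinbaiz.
Rule 3 (intervocalic voicing): no segment meets the environment; /enpubizbinbaiz/ is unchanged.
Rule 4 (nasal place assimilation): /n/ precedes the labial consonant /p/, so it assimilates in place to [m]. /n/ precedes the labial consonant /b/, so it assimilates in place to [m]. /enpubizbinbaiz/ → empubizbimbaiz.
Rule 5 (final devoicing): /z/ is a voiced obstruent in word-final position, so it devoices to [s]. /empubizbimbaiz/ → empubizbimbais.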